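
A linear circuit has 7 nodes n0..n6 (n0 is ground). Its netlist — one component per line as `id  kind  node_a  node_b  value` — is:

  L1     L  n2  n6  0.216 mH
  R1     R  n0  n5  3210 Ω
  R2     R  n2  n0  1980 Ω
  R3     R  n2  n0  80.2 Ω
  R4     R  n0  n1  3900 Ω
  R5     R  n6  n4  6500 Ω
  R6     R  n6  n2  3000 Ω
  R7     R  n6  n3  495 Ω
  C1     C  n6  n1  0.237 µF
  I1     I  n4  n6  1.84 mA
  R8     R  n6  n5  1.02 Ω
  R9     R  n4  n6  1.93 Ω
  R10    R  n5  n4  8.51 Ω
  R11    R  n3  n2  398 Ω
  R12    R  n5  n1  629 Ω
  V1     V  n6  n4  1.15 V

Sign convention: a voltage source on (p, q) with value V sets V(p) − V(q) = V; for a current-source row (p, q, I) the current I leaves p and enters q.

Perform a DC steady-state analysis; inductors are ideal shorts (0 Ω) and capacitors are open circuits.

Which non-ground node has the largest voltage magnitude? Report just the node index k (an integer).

Element admittances at DC:
  L1: short n2↔n6 (DC inductor)
  Y(R1) = 0.0003115 S between n0,n5
  Y(R2) = 0.0005051 S between n2,n0
  Y(R3) = 0.01247 S between n2,n0
  Y(R4) = 0.0002564 S between n0,n1
  Y(R5) = 0.0001538 S between n6,n4
  Y(R6) = 0.0003333 S between n6,n2
  Y(R7) = 0.002020 S between n6,n3
  Y(C1) = 0.000 S between n6,n1
  I1: injects 0.00184 A into n6 (from n4)
  Y(R8) = 0.9804 S between n6,n5
  Y(R9) = 0.5181 S between n4,n6
  Y(R10) = 0.1175 S between n5,n4
  Y(R11) = 0.002513 S between n3,n2
  Y(R12) = 0.001590 S between n5,n1
  V1: constraint V(n6)−V(n4) = 1.15
Assemble and solve the 8×8 MNA system:
  V(n1)=-0.1018  V(n2)=0.004849  V(n3)=0.004849  V(n4)=-1.145  V(n5)=-0.1182  V(n6)=0.004849
  i(L1)=-6.291e-05  i(V1)=-0.7149

4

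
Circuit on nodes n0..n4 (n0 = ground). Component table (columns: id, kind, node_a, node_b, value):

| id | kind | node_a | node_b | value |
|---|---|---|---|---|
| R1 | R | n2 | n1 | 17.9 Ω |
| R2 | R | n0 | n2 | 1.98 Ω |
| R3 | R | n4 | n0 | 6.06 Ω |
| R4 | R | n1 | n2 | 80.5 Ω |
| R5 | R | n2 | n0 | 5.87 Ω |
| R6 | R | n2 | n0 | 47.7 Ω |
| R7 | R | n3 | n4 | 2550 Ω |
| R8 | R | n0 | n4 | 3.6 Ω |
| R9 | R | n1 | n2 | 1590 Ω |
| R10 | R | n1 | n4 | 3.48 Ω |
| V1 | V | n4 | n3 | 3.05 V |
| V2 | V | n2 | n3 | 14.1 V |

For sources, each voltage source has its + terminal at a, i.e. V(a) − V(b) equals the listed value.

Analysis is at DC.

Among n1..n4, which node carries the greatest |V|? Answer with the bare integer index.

3

Element admittances at DC:
  Y(R1) = 0.05587 S between n2,n1
  Y(R2) = 0.5051 S between n0,n2
  Y(R3) = 0.1650 S between n4,n0
  Y(R4) = 0.01242 S between n1,n2
  Y(R5) = 0.1704 S between n2,n0
  Y(R6) = 0.02096 S between n2,n0
  Y(R7) = 0.0003922 S between n3,n4
  Y(R8) = 0.2778 S between n0,n4
  Y(R9) = 0.0006289 S between n1,n2
  Y(R10) = 0.2874 S between n1,n4
  V1: constraint V(n4)−V(n3) = 3.05
  V2: constraint V(n2)−V(n3) = 14.1
Assemble and solve the 6×6 MNA system:
  V(n1)=-4.617  V(n2)=4.295  V(n3)=-9.805  V(n4)=-6.755
  i(V1)=3.604  i(V2)=-3.605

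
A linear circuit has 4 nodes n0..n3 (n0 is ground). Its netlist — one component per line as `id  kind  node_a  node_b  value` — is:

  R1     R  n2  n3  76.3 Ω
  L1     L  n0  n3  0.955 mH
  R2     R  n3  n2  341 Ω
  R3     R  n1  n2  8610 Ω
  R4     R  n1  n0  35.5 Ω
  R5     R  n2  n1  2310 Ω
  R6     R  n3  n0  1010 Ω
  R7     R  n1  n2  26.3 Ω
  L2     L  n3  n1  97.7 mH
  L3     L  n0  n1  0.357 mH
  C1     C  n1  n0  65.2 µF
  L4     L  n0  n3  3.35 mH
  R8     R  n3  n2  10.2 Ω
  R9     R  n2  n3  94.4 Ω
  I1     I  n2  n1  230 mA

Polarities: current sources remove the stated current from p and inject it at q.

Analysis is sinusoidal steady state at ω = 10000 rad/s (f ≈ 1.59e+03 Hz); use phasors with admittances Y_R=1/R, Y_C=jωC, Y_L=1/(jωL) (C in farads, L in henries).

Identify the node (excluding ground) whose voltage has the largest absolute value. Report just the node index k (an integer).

2

MNA unknowns: 3 node voltages V₁..V_3
R1: Y=0.01311+0.000j on G[2,3]
L1: Y=0.000-0.1047j on G[0,3]
R2: Y=0.002933+0.000j on G[3,2]
R3: Y=0.0001161+0.000j on G[1,2]
R4: Y=0.02817+0.000j on G[1,0]
R5: Y=0.0004329+0.000j on G[2,1]
R6: Y=0.0009901+0.000j on G[3,0]
R7: Y=0.03802+0.000j on G[1,2]
L2: Y=0.000-0.001024j on G[3,1]
L3: Y=0.000-0.2801j on G[0,1]
C1: Y=0.000+0.6520j on G[1,0]
L4: Y=0.000-0.02985j on G[0,3]
R8: Y=0.09804+0.000j on G[3,2]
R9: Y=0.01059+0.000j on G[2,3]
I1: z[2]−=0.23, z[1]+=0.23
solve → V1=-0.02841-0.4599j, V2=-1.556-1.074j, V3=-0.1841-1.264j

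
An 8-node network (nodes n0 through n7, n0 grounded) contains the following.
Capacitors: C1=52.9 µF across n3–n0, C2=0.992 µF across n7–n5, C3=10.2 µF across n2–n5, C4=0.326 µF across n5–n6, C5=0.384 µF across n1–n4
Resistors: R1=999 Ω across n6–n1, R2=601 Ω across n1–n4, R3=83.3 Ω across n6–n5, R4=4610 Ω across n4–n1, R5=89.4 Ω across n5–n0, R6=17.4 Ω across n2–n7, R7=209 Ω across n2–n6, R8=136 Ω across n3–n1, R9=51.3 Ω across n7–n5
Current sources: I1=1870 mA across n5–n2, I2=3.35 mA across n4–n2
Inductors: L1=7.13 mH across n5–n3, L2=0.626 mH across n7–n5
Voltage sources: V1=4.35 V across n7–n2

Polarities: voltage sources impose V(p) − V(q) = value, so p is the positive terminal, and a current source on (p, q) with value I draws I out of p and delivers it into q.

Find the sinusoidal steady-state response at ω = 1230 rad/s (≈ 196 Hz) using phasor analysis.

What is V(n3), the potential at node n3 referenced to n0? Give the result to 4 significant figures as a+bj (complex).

Element admittances at ω=1230 rad/s:
  Y(C1) = 0.000+0.06507j S between n3,n0
  Y(C2) = 0.000+0.001220j S between n7,n5
  Y(R1) = 0.001001+0.000j S between n6,n1
  Y(R2) = 0.001664+0.000j S between n1,n4
  Y(R3) = 0.01200+0.000j S between n6,n5
  Y(R4) = 0.0002169+0.000j S between n4,n1
  I1: injects 1.87 A into n2 (from n5)
  Y(L1) = 0.000-0.1140j S between n5,n3
  Y(R5) = 0.01119+0.000j S between n5,n0
  Y(C3) = 0.000+0.01255j S between n2,n5
  Y(R6) = 0.05747+0.000j S between n2,n7
  Y(R7) = 0.004785+0.000j S between n2,n6
  Y(C4) = 0.000+0.0004010j S between n5,n6
  Y(R8) = 0.007353+0.000j S between n3,n1
  Y(R9) = 0.01949+0.000j S between n7,n5
  Y(L2) = 0.000-1.299j S between n7,n5
  Y(C5) = 0.000+0.0004723j S between n1,n4
  I2: injects 0.00335 A into n2 (from n4)
  V1: constraint V(n7)−V(n2) = 4.35
Assemble and solve the 8×8 MNA system:
  V(n1)=-0.5495+0.05509j  V(n2)=-4.365+1.505j  V(n3)=-0.006036+0.0001633j  V(n4)=-2.225+0.4758j  V(n5)=0.0009498+0.03511j  V(n6)=-1.195+0.4585j  V(n7)=-0.01533+1.505j
  i(V1)=-2.157-0.04977j

-0.006036+0.0001633j V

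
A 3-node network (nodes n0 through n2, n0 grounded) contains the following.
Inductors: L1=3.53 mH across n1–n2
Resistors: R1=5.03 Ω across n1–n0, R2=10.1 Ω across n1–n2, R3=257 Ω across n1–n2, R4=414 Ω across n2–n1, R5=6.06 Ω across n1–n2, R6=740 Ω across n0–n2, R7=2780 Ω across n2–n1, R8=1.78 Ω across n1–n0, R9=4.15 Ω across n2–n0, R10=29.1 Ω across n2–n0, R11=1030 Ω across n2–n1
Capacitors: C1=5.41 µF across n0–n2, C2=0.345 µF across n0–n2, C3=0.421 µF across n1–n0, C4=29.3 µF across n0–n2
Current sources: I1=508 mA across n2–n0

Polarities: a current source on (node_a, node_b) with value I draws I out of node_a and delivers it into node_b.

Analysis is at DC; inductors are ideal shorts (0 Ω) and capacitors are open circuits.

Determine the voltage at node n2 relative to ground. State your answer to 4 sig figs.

-0.4897 V

MNA unknowns: 2 node voltages V₁..V_2 plus 1 source current (L1)
L1: row V1−V2=0, i_L1 at 1,2
R1: Y=0.1988 on G[1,0]
R2: Y=0.09901 on G[1,2]
C1: Y=0.000 on G[0,2]
C2: Y=0.000 on G[0,2]
R3: Y=0.003891 on G[1,2]
R4: Y=0.002415 on G[2,1]
R5: Y=0.1650 on G[1,2]
R6: Y=0.001351 on G[0,2]
R7: Y=0.0003597 on G[2,1]
R8: Y=0.5618 on G[1,0]
R9: Y=0.2410 on G[2,0]
R10: Y=0.03436 on G[2,0]
C3: Y=0.000 on G[1,0]
C4: Y=0.000 on G[0,2]
R11: Y=0.0009709 on G[2,1]
I1: z[2]−=0.508, z[0]+=0.508
solve → V1=-0.4897, V2=-0.4897
aux → i_L1=0.3725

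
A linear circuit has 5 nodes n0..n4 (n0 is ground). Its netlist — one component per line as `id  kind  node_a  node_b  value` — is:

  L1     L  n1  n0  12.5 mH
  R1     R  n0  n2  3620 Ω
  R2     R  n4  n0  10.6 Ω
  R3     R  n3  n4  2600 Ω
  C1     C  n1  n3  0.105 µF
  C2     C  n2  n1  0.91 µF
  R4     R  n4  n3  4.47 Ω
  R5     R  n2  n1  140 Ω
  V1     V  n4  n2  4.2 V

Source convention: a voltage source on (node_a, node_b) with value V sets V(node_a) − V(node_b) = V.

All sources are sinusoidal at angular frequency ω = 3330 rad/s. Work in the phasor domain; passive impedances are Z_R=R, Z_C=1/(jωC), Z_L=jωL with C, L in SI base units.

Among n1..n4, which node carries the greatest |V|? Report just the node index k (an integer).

MNA unknowns: 4 node voltages V₁..V_4 plus 1 source current (V1)
L1: Y=0.000-0.02402j on G[1,0]
R1: Y=0.0002762+0.000j on G[0,2]
R2: Y=0.09434+0.000j on G[4,0]
R3: Y=0.0003846+0.000j on G[3,4]
C1: Y=0.000+0.0003497j on G[1,3]
C2: Y=0.000+0.003030j on G[2,1]
R4: Y=0.2237+0.000j on G[4,3]
R5: Y=0.007143+0.000j on G[2,1]
V1: row V4−V2=4.2, i_V1 at 4,2
solve → V1=0.08014-1.360j, V2=-3.842+0.02035j, V3=0.3599+0.01991j, V4=0.3577+0.02035j
aux → i_V1=-0.03326-0.002017j

2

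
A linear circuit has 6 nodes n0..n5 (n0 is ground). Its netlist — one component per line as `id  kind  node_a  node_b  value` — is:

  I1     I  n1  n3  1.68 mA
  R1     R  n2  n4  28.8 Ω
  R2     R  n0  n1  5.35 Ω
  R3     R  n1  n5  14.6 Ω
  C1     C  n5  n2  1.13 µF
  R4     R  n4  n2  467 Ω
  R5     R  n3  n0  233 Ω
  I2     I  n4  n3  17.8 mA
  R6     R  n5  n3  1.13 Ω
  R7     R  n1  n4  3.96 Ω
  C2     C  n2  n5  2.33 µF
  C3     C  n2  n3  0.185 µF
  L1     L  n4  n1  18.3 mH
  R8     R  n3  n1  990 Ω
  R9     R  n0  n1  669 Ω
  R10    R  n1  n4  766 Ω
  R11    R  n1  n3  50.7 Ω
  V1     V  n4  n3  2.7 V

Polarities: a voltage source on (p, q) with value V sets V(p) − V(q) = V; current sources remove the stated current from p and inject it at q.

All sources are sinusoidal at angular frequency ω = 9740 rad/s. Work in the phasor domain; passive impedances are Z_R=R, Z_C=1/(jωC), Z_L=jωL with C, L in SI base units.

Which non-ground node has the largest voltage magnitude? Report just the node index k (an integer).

MNA unknowns: 5 node voltages V₁..V_5 plus 1 source current (V1)
I1: z[1]−=0.00168, z[3]+=0.00168
R1: Y=0.03472+0.000j on G[2,4]
R2: Y=0.1869+0.000j on G[0,1]
R3: Y=0.06849+0.000j on G[1,5]
C1: Y=0.000+0.01101j on G[5,2]
R4: Y=0.002141+0.000j on G[4,2]
R5: Y=0.004292+0.000j on G[3,0]
I2: z[4]−=0.0178, z[3]+=0.0178
R6: Y=0.8850+0.000j on G[5,3]
R7: Y=0.2525+0.000j on G[1,4]
C2: Y=0.000+0.02269j on G[2,5]
C3: Y=0.000+0.001802j on G[2,3]
L1: Y=0.000-0.005610j on G[4,1]
R8: Y=0.001010+0.000j on G[3,1]
R9: Y=0.001495+0.000j on G[0,1]
R10: Y=0.001305+0.000j on G[1,4]
R11: Y=0.01972+0.000j on G[1,3]
V1: row V4−V3=2.7, i_V1 at 4,3
solve → V1=0.04468-5.219e-05j, V2=-0.4955-1.236j, V3=-1.962+0.002291j, V4=0.7385+0.002291j, V5=-1.772+0.04724j
aux → i_V1=-0.2394-0.04236j

3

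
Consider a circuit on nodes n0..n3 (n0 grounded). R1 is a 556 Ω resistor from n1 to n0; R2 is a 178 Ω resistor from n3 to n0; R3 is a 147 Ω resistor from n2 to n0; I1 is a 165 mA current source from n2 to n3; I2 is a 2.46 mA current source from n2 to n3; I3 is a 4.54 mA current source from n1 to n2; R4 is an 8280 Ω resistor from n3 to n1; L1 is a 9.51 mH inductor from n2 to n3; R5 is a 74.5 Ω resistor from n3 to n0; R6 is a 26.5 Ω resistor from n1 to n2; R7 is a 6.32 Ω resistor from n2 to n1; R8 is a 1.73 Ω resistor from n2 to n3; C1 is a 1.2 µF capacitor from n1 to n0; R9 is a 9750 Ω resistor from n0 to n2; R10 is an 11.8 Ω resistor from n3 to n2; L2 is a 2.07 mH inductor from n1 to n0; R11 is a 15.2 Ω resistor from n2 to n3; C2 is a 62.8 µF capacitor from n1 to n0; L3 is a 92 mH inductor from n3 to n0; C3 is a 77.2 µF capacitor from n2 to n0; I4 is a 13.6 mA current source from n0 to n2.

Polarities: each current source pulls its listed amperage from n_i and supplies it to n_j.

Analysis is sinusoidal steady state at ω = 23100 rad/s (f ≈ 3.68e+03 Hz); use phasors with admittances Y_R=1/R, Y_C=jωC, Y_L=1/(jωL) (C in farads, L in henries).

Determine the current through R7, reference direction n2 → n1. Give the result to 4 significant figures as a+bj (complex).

Element admittances at ω=23100 rad/s:
  Y(R1) = 0.001799+0.000j S between n1,n0
  Y(R2) = 0.005618+0.000j S between n3,n0
  Y(R3) = 0.006803+0.000j S between n2,n0
  I1: injects 0.165 A into n3 (from n2)
  I2: injects 0.00246 A into n3 (from n2)
  I3: injects 0.00454 A into n2 (from n1)
  Y(R4) = 0.0001208+0.000j S between n3,n1
  Y(L1) = 0.000-0.004552j S between n2,n3
  Y(R5) = 0.01342+0.000j S between n3,n0
  Y(R6) = 0.03774+0.000j S between n1,n2
  Y(R7) = 0.1582+0.000j S between n2,n1
  Y(R8) = 0.5780+0.000j S between n2,n3
  Y(C1) = 0.000+0.02772j S between n1,n0
  Y(R9) = 0.0001026+0.000j S between n0,n2
  Y(R10) = 0.08475+0.000j S between n3,n2
  Y(L2) = 0.000-0.02091j S between n1,n0
  Y(R11) = 0.06579+0.000j S between n2,n3
  Y(C2) = 0.000+1.451j S between n1,n0
  Y(L3) = 0.000-0.0004705j S between n3,n0
  Y(C3) = 0.000+1.783j S between n2,n0
  I4: injects 0.0136 A into n2 (from n0)
Assemble and solve the 3×3 MNA system:
  V(n1)=-0.001375+0.002739j  V(n2)=0.001271-0.007458j  V(n3)=0.2252-0.005762j

0.0004187-0.001613j A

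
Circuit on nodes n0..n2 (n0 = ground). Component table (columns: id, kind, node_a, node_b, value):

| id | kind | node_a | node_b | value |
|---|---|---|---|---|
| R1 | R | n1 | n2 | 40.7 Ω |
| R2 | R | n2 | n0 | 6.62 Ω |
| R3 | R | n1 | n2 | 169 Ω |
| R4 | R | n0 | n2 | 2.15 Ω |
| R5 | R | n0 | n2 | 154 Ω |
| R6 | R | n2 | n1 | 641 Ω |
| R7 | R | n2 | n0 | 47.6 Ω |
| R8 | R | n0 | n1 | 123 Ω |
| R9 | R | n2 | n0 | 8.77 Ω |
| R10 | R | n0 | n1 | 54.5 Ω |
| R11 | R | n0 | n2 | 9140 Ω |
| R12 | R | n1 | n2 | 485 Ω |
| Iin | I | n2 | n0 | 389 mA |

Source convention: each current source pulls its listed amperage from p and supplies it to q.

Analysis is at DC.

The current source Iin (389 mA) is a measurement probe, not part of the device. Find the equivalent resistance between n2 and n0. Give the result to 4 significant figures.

Apply KCL at each of the 2 non-ground nodes and solve the resulting linear system.
Node n1: branches {R1, R3, R6, R8, R10, R12} → V_1 = -0.2834
Node n2: branches {R1, R2, R3, R4, R5, R6, R7, R9, R11, R12, Iin} → V_2 = -0.5034

R_eq = 1.294 Ω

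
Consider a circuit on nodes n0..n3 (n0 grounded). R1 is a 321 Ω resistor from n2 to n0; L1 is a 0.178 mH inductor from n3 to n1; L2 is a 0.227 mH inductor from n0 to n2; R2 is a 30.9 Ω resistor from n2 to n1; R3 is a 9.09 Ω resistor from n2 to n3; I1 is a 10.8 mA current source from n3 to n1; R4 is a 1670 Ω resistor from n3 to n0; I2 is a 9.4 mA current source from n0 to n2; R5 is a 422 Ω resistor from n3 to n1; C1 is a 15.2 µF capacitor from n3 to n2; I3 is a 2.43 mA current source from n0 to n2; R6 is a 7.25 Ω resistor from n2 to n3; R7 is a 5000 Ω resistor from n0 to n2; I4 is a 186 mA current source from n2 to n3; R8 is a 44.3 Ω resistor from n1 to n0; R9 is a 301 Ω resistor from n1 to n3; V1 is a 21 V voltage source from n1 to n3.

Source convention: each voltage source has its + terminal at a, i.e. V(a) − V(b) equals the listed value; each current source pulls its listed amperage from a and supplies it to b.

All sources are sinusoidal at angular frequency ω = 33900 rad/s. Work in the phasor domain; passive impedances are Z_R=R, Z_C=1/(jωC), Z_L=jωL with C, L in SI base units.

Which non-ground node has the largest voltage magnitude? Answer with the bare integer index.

1

Apply KCL at each of the 3 non-ground nodes and solve the resulting linear system.
Node n1: branches {L1, R2, I1, R5, R8, R9, V1} → V_1 = 19.87-1.899j
Node n2: branches {R1, L2, R2, R3, I2, C1, I3, R6, R7, I4} → V_2 = -0.4241-3.345j
Node n3: branches {L1, R3, I1, R4, R5, C1, R6, I4, R9, V1} → V_3 = -1.125-1.899j
Source currents: i(V1)=-1.214+3.476j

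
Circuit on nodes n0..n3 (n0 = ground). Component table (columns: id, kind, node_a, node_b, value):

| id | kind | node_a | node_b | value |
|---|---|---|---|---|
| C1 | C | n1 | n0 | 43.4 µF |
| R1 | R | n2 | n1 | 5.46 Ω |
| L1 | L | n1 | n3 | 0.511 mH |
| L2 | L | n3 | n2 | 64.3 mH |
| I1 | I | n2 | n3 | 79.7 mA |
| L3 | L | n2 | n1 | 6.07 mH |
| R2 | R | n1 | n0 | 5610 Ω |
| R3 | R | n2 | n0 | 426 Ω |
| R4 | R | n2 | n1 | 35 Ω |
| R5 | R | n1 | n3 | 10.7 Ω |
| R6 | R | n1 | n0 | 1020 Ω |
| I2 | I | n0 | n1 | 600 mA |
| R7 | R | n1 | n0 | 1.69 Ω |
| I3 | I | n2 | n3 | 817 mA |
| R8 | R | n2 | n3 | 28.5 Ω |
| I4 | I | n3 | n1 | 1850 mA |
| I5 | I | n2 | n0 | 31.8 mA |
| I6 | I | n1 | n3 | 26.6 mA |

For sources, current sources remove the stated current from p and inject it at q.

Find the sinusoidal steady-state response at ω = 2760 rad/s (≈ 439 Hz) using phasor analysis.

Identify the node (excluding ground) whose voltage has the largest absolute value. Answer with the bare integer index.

2

Apply KCL at each of the 3 non-ground nodes and solve the resulting linear system.
Node n1: branches {C1, R1, L1, L3, R2, R4, R5, R6, I2, R7, I4, I6} → V_1 = 0.9316-0.1831j
Node n2: branches {R1, L2, I1, L3, R3, R4, I3, R8, I5} → V_2 = -2.576-1.298j
Node n3: branches {L1, L2, I1, R5, I3, R8, I4, I6} → V_3 = 0.7004-1.619j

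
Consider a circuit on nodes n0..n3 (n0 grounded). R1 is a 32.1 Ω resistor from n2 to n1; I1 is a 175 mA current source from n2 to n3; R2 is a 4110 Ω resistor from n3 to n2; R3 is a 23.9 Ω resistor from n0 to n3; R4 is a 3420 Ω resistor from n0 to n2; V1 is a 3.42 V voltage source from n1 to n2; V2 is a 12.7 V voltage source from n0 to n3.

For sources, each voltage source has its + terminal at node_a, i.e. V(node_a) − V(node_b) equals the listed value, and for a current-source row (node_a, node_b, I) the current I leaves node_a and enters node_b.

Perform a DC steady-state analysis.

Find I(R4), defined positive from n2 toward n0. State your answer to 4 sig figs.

MNA unknowns: 3 node voltages V₁..V_3 plus 2 source currents (V1, V2)
R1: Y=0.03115 on G[2,1]
I1: z[2]−=0.175, z[3]+=0.175
R2: Y=0.0002433 on G[3,2]
R3: Y=0.04184 on G[0,3]
R4: Y=0.0002924 on G[0,2]
V1: row V1−V2=3.42, i_V1 at 1,2
V2: row V0−V3=12.7, i_V2 at 0,3
solve → V1=-329.0, V2=-332.4, V3=-12.70
aux → i_V1=-0.1065, i_V2=-0.6286

-0.09720 A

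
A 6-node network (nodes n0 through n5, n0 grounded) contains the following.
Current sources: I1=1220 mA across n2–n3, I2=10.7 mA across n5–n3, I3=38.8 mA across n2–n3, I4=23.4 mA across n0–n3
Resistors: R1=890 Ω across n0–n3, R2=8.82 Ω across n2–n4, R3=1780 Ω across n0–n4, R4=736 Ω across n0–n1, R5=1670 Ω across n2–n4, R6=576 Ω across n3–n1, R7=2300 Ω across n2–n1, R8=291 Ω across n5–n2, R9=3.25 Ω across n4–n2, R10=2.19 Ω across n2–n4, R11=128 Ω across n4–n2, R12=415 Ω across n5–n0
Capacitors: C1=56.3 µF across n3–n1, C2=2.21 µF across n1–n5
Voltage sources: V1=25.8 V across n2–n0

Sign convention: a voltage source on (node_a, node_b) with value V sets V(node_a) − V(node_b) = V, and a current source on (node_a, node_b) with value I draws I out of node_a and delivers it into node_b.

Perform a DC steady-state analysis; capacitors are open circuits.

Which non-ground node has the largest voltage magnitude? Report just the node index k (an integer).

MNA unknowns: 5 node voltages V₁..V_5 plus 1 source current (V1)
I1: z[2]−=1.22, z[3]+=1.22
R1: Y=0.001124 on G[0,3]
I2: z[5]−=0.0107, z[3]+=0.0107
R2: Y=0.1134 on G[2,4]
R3: Y=0.0005618 on G[0,4]
R4: Y=0.001359 on G[0,1]
C1: Y=0.000 on G[3,1]
R5: Y=0.0005988 on G[2,4]
C2: Y=0.000 on G[1,5]
R6: Y=0.001736 on G[3,1]
R7: Y=0.0004348 on G[2,1]
R8: Y=0.003436 on G[5,2]
I3: z[2]−=0.0388, z[3]+=0.0388
R9: Y=0.3077 on G[4,2]
I4: z[0]−=0.0234, z[3]+=0.0234
R10: Y=0.4566 on G[2,4]
R11: Y=0.007812 on G[4,2]
R12: Y=0.002410 on G[5,0]
V1: row V2−V0=25.8, i_V1 at 2,0
solve → V1=321.6, V2=25.80, V3=647.3, V4=25.78, V5=13.34
aux → i_V1=-1.188

3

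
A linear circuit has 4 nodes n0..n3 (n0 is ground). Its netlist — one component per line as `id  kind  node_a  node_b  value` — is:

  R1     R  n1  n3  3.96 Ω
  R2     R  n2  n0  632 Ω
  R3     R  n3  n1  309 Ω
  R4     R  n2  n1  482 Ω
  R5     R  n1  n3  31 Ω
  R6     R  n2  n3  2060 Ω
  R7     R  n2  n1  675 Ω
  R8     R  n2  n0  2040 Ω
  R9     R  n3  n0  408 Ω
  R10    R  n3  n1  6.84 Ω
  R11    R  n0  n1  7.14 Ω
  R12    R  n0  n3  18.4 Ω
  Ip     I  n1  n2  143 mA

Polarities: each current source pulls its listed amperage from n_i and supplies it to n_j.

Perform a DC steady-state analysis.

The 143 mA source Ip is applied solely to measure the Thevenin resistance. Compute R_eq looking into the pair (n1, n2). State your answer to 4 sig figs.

R_eq = 164.2 Ω

Apply KCL at each of the 3 non-ground nodes and solve the resulting linear system.
Node n1: branches {R1, R3, R4, R5, R7, R10, R11, Ip} → V_1 = -0.2598
Node n2: branches {R2, R4, R6, R7, R8, Ip} → V_2 = 23.22
Node n3: branches {R1, R3, R5, R6, R9, R10, R12} → V_3 = -0.2066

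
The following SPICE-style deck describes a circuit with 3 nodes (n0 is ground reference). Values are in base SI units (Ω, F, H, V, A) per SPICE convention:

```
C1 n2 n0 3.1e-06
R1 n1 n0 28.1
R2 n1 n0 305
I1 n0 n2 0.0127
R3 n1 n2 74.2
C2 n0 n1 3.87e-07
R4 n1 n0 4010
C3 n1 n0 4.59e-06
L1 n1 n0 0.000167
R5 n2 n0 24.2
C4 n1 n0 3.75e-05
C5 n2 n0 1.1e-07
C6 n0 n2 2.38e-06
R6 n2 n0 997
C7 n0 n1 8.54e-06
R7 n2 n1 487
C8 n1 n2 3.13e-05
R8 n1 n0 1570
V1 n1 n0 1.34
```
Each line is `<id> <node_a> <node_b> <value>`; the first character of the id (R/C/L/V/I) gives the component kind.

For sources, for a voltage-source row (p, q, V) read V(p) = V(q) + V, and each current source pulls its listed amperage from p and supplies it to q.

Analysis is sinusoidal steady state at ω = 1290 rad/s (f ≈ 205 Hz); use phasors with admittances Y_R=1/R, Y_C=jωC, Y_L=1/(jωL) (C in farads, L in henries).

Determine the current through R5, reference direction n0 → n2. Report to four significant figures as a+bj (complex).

-0.03323-0.01131j A

Element admittances at ω=1290 rad/s:
  Y(C1) = 0.000+0.003999j S between n2,n0
  Y(R1) = 0.03559+0.000j S between n1,n0
  Y(R2) = 0.003279+0.000j S between n1,n0
  I1: injects 0.0127 A into n2 (from n0)
  Y(R3) = 0.01348+0.000j S between n1,n2
  Y(C2) = 0.000+0.0004992j S between n0,n1
  Y(R4) = 0.0002494+0.000j S between n1,n0
  Y(C3) = 0.000+0.005921j S between n1,n0
  Y(L1) = 0.000-4.642j S between n1,n0
  Y(R5) = 0.04132+0.000j S between n2,n0
  Y(C4) = 0.000+0.04837j S between n1,n0
  Y(C5) = 0.000+0.0001419j S between n2,n0
  Y(C6) = 0.000+0.003070j S between n0,n2
  Y(R6) = 0.001003+0.000j S between n2,n0
  Y(C7) = 0.000+0.01102j S between n0,n1
  Y(R7) = 0.002053+0.000j S between n2,n1
  Y(C8) = 0.000+0.04038j S between n1,n2
  Y(R8) = 0.0006369+0.000j S between n1,n0
  V1: constraint V(n1)−V(n0) = 1.34
Assemble and solve the 3×3 MNA system:
  V(n1)=1.340+0.000j  V(n2)=0.8043+0.2736j
  i(V1)=-0.07264+6.115j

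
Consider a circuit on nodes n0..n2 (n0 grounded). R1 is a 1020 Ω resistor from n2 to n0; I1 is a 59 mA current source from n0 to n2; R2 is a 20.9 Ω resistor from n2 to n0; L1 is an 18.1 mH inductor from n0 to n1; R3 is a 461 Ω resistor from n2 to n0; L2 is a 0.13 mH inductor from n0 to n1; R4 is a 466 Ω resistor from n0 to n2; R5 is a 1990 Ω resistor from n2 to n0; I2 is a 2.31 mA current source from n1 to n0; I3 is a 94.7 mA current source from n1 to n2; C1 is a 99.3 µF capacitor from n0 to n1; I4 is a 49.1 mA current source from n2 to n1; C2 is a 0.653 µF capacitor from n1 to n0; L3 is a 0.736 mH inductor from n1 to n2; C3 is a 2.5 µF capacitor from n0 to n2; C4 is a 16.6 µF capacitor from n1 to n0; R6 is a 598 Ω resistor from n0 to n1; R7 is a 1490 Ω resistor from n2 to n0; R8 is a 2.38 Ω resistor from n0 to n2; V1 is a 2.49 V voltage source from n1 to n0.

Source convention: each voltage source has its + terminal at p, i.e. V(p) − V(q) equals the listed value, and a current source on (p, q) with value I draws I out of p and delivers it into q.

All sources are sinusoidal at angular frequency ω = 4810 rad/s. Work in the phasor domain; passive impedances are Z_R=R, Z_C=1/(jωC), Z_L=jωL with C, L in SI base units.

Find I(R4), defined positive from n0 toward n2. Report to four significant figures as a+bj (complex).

Element admittances at ω=4810 rad/s:
  Y(R1) = 0.0009804+0.000j S between n2,n0
  I1: injects 0.059 A into n2 (from n0)
  Y(R2) = 0.04785+0.000j S between n2,n0
  Y(L1) = 0.000-0.01149j S between n0,n1
  Y(R3) = 0.002169+0.000j S between n2,n0
  Y(L2) = 0.000-1.599j S between n0,n1
  Y(R4) = 0.002146+0.000j S between n0,n2
  Y(R5) = 0.0005025+0.000j S between n2,n0
  I2: injects 0.00231 A into n0 (from n1)
  I3: injects 0.0947 A into n2 (from n1)
  Y(C1) = 0.000+0.4776j S between n0,n1
  I4: injects 0.0491 A into n1 (from n2)
  Y(C2) = 0.000+0.003141j S between n1,n0
  Y(L3) = 0.000-0.2825j S between n1,n2
  Y(C3) = 0.000+0.01203j S between n0,n2
  Y(C4) = 0.000+0.07985j S between n1,n0
  Y(R6) = 0.001672+0.000j S between n0,n1
  Y(R7) = 0.0006711+0.000j S between n2,n0
  Y(R8) = 0.4202+0.000j S between n0,n2
  V1: constraint V(n1)−V(n0) = 2.49
Assemble and solve the 3×3 MNA system:
  V(n1)=2.490+0.000j  V(n2)=0.8041-1.024j
  i(V1)=-0.3413+3.091j

-0.001726+0.002197j A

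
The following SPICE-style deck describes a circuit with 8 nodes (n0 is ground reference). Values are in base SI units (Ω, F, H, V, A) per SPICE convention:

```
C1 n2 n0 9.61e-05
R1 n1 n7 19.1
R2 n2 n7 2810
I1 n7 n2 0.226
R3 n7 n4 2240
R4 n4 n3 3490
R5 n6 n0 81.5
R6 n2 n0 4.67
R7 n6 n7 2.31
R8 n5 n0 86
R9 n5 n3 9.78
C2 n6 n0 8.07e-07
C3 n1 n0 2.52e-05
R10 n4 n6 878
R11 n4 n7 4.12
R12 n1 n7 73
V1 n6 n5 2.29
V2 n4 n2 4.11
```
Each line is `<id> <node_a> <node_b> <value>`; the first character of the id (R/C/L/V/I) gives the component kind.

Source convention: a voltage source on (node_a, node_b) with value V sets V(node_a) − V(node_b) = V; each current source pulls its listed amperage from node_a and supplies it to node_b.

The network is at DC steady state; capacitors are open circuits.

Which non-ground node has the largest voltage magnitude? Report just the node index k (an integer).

MNA unknowns: 7 node voltages V₁..V_7 plus 2 source currents (V1, V2)
C1: Y=0.000 on G[2,0]
R1: Y=0.05236 on G[1,7]
R2: Y=0.0003559 on G[2,7]
I1: z[7]−=0.226, z[2]+=0.226
R3: Y=0.0004464 on G[7,4]
R4: Y=0.0002865 on G[4,3]
R5: Y=0.01227 on G[6,0]
R6: Y=0.2141 on G[2,0]
R7: Y=0.4329 on G[6,7]
R8: Y=0.01163 on G[5,0]
R9: Y=0.1022 on G[5,3]
C2: Y=0.000 on G[6,0]
C3: Y=0.000 on G[1,0]
R10: Y=0.001139 on G[4,6]
R11: Y=0.2427 on G[4,7]
R12: Y=0.01370 on G[1,7]
V1: row V6−V5=2.29, i_V1 at 6,5
V2: row V4−V2=4.11, i_V2 at 4,2
solve → V1=2.841, V2=-0.1832, V3=0.4756, V4=3.927, V5=0.4659, V6=2.756, V7=2.841
aux → i_V1=0.004429, i_V2=-0.2663

4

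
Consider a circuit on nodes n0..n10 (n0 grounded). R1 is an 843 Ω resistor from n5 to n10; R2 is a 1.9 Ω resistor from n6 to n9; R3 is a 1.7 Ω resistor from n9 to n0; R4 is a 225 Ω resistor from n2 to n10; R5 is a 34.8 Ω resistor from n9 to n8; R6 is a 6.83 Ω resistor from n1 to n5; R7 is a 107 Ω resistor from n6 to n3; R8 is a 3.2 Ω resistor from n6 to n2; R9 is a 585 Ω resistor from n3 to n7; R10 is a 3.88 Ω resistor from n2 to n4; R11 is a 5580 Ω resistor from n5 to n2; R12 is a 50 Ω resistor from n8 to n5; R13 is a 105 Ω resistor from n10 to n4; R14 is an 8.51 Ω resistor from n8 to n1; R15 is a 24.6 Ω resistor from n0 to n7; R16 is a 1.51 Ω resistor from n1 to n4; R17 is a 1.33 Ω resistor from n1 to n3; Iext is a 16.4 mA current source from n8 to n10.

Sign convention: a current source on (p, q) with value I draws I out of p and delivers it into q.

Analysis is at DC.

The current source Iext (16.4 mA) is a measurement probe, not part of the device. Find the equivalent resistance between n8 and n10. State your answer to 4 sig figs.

Element admittances at DC:
  Y(R1) = 0.001186 S between n5,n10
  Y(R2) = 0.5263 S between n6,n9
  Y(R3) = 0.5882 S between n9,n0
  Y(R4) = 0.004444 S between n2,n10
  Y(R5) = 0.02874 S between n9,n8
  Y(R6) = 0.1464 S between n1,n5
  Y(R7) = 0.009346 S between n6,n3
  Y(R8) = 0.3125 S between n6,n2
  Y(R9) = 0.001709 S between n3,n7
  Y(R10) = 0.2577 S between n2,n4
  Y(R11) = 0.0001792 S between n5,n2
  Y(R12) = 0.02000 S between n8,n5
  Y(R13) = 0.009524 S between n10,n4
  Y(R14) = 0.1175 S between n8,n1
  Y(R15) = 0.04065 S between n0,n7
  Y(R16) = 0.6623 S between n1,n4
  Y(R17) = 0.7519 S between n1,n3
  Iext: injects 0.0164 A into n10 (from n8)
Assemble and solve the 10×10 MNA system:
  V(n1)=-0.008140  V(n2)=0.01602  V(n3)=-0.007951  V(n4)=0.009831  V(n5)=-0.01198  V(n6)=0.005827  V(n7)=-0.0003209  V(n8)=-0.1058  V(n9)=2.217e-05  V(n10)=1.092

R_eq = 73.05 Ω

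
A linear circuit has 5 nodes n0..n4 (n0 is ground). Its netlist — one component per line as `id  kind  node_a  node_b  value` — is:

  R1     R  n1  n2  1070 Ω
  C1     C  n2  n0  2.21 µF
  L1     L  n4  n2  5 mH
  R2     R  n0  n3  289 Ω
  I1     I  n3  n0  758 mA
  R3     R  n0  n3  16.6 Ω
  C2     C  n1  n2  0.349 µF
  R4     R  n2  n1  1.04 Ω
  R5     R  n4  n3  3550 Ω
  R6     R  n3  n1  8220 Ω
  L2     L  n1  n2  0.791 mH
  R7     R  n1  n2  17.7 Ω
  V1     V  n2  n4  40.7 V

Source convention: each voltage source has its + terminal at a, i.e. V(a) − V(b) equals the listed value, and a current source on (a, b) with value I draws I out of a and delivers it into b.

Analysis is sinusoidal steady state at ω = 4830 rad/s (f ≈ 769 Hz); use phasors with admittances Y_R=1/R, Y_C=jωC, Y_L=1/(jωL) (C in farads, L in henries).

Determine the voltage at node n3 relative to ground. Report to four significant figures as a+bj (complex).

-12.00-0.003899j V

MNA unknowns: 4 node voltages V₁..V_4 plus 1 source current (V1)
R1: Y=0.0009346+0.000j on G[1,2]
C1: Y=0.000+0.01067j on G[2,0]
L1: Y=0.000-0.04141j on G[4,2]
R2: Y=0.003460+0.000j on G[0,3]
I1: z[3]−=0.758, z[0]+=0.758
R3: Y=0.06024+0.000j on G[0,3]
C2: Y=0.000+0.001686j on G[1,2]
R4: Y=0.9615+0.000j on G[2,1]
R5: Y=0.0002817+0.000j on G[4,3]
R6: Y=0.0001217+0.000j on G[3,1]
L2: Y=0.000-0.2617j on G[1,2]
R7: Y=0.05650+0.000j on G[1,2]
V1: row V2−V4=40.7, i_V1 at 2,4
solve → V1=0.02190-0.6199j, V2=0.02327-0.6196j, V3=-12.00-0.003899j, V4=-40.68-0.6196j
aux → i_V1=-0.008077+1.685j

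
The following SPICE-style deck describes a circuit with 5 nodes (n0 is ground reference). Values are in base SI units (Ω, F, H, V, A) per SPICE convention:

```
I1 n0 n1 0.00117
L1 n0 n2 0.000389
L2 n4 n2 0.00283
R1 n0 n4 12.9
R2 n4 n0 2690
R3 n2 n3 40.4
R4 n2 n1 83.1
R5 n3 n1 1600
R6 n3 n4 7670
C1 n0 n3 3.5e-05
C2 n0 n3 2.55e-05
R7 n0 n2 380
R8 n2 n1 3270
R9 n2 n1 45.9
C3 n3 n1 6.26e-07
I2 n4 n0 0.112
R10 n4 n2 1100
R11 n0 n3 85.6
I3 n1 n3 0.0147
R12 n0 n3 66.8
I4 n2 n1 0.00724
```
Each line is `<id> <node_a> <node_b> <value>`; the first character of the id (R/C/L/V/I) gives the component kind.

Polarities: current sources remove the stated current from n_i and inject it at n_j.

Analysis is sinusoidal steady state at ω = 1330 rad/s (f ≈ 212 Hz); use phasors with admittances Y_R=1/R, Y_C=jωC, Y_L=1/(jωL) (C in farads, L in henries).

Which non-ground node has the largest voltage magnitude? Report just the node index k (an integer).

4

Element admittances at ω=1330 rad/s:
  I1: injects 0.00117 A into n1 (from n0)
  Y(L1) = 0.000-1.933j S between n0,n2
  Y(L2) = 0.000-0.2657j S between n4,n2
  Y(R1) = 0.07752+0.000j S between n0,n4
  Y(R2) = 0.0003717+0.000j S between n4,n0
  Y(R3) = 0.02475+0.000j S between n2,n3
  Y(R4) = 0.01203+0.000j S between n2,n1
  Y(R5) = 0.0006250+0.000j S between n3,n1
  Y(R6) = 0.0001304+0.000j S between n3,n4
  Y(C1) = 0.000+0.04655j S between n0,n3
  Y(C2) = 0.000+0.03392j S between n0,n3
  Y(R7) = 0.002632+0.000j S between n0,n2
  Y(R8) = 0.0003058+0.000j S between n2,n1
  Y(R9) = 0.02179+0.000j S between n2,n1
  Y(C3) = 0.000+0.0008326j S between n3,n1
  I2: injects 0.112 A into n0 (from n4)
  Y(R10) = 0.0009091+0.000j S between n4,n2
  Y(R11) = 0.01168+0.000j S between n0,n3
  I3: injects 0.0147 A into n3 (from n1)
  Y(R12) = 0.01497+0.000j S between n0,n3
  I4: injects 0.00724 A into n1 (from n2)
Assemble and solve the 4×4 MNA system:
  V(n1)=-0.1944-0.05301j  V(n2)=-0.01679-0.05786j  V(n3)=0.06464-0.1330j  V(n4)=-0.1461-0.4360j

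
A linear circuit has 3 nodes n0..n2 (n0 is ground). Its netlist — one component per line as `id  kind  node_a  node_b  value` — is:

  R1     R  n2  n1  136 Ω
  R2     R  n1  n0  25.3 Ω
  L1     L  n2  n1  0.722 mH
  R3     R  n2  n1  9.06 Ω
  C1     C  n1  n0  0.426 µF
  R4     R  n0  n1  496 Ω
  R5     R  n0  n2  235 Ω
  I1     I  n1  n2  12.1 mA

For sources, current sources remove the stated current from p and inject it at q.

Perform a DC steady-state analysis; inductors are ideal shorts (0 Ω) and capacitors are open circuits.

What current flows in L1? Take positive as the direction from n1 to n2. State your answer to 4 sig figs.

MNA unknowns: 2 node voltages V₁..V_2 plus 1 source current (L1)
R1: Y=0.007353 on G[2,1]
R2: Y=0.03953 on G[1,0]
L1: row V2−V1=0, i_L1 at 2,1
R3: Y=0.1104 on G[2,1]
C1: Y=0.000 on G[1,0]
R4: Y=0.002016 on G[0,1]
R5: Y=0.004255 on G[0,2]
I1: z[1]−=0.0121, z[2]+=0.0121
solve → V1=0.000, V2=0.000
aux → i_L1=0.01210

-0.01210 A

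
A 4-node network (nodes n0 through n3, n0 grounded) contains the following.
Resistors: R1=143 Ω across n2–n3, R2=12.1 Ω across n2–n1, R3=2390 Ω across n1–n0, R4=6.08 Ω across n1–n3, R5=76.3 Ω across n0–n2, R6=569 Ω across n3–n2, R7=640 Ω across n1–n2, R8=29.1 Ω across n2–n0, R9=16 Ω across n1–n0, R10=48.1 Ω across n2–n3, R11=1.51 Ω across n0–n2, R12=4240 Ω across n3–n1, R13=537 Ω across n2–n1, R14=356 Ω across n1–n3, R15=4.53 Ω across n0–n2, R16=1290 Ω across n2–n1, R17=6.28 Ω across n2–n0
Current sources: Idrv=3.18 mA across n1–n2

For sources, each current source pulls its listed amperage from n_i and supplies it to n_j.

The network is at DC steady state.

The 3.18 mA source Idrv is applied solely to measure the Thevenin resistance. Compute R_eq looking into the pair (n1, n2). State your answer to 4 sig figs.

R_eq = 5.833 Ω

MNA unknowns: 3 node voltages V₁..V_3
R1: Y=0.006993 on G[2,3]
R2: Y=0.08264 on G[2,1]
R3: Y=0.0004184 on G[1,0]
R4: Y=0.1645 on G[1,3]
R5: Y=0.01311 on G[0,2]
R6: Y=0.001757 on G[3,2]
R7: Y=0.001563 on G[1,2]
R8: Y=0.03436 on G[2,0]
R9: Y=0.06250 on G[1,0]
R10: Y=0.02079 on G[2,3]
R11: Y=0.6623 on G[0,2]
R12: Y=0.0002358 on G[3,1]
R13: Y=0.001862 on G[2,1]
R14: Y=0.002809 on G[1,3]
R15: Y=0.2208 on G[0,2]
R16: Y=0.0007752 on G[2,1]
R17: Y=0.1592 on G[2,0]
Idrv: z[1]−=0.00318, z[2]+=0.00318
solve → V1=-0.01754, V2=0.001013, V3=-0.01476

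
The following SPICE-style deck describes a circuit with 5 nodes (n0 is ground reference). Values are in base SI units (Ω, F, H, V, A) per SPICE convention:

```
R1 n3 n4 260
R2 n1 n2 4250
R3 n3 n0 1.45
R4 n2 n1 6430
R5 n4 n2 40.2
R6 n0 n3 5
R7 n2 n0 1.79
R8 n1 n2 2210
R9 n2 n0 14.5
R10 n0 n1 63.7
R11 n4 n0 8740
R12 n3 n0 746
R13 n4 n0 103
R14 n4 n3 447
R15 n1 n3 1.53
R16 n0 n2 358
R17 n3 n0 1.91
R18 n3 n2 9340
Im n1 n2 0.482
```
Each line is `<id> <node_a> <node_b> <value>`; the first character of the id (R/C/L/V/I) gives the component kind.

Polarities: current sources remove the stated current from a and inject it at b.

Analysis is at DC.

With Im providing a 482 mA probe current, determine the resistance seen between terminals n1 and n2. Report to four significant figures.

Element admittances at DC:
  Y(R1) = 0.003846 S between n3,n4
  Y(R2) = 0.0002353 S between n1,n2
  Y(R3) = 0.6897 S between n3,n0
  Y(R4) = 0.0001555 S between n2,n1
  Y(R5) = 0.02488 S between n4,n2
  Y(R6) = 0.2000 S between n0,n3
  Y(R7) = 0.5587 S between n2,n0
  Y(R8) = 0.0004525 S between n1,n2
  Y(R9) = 0.06897 S between n2,n0
  Y(R10) = 0.01570 S between n0,n1
  Y(R11) = 0.0001144 S between n4,n0
  Y(R12) = 0.001340 S between n3,n0
  Y(R13) = 0.009709 S between n4,n0
  Y(R14) = 0.002237 S between n4,n3
  Y(R15) = 0.6536 S between n1,n3
  Y(R16) = 0.002793 S between n0,n2
  Y(R17) = 0.5236 S between n3,n0
  Y(R18) = 0.0001071 S between n3,n2
  Im: injects 0.482 A into n2 (from n1)
Assemble and solve the 4×4 MNA system:
  V(n1)=-1.035  V(n2)=0.7486  V(n3)=-0.3250  V(n4)=0.4081

R_eq = 3.701 Ω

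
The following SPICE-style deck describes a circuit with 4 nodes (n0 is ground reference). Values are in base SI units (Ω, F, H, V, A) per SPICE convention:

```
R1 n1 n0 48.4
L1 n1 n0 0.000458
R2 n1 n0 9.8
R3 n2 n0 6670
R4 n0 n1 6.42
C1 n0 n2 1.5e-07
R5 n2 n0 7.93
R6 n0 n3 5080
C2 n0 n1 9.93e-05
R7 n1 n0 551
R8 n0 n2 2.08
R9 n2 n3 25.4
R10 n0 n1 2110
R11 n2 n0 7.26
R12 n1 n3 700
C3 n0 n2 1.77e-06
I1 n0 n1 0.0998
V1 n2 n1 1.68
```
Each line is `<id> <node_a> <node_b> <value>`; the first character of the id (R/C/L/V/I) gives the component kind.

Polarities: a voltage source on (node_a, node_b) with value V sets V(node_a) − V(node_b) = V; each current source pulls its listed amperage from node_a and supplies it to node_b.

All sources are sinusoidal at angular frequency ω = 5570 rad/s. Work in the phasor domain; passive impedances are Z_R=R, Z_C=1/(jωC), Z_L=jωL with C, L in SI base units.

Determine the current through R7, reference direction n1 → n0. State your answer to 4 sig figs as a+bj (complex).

Element admittances at ω=5570 rad/s:
  Y(R1) = 0.02066+0.000j S between n1,n0
  Y(L1) = 0.000-0.3920j S between n1,n0
  Y(R2) = 0.1020+0.000j S between n1,n0
  Y(R3) = 0.0001499+0.000j S between n2,n0
  Y(R4) = 0.1558+0.000j S between n0,n1
  Y(C1) = 0.000+0.0008355j S between n0,n2
  Y(R5) = 0.1261+0.000j S between n2,n0
  Y(R6) = 0.0001969+0.000j S between n0,n3
  Y(C2) = 0.000+0.5531j S between n0,n1
  Y(R7) = 0.001815+0.000j S between n1,n0
  Y(R8) = 0.4808+0.000j S between n0,n2
  Y(R9) = 0.03937+0.000j S between n2,n3
  Y(R10) = 0.0004739+0.000j S between n0,n1
  Y(R11) = 0.1377+0.000j S between n2,n0
  Y(R12) = 0.001429+0.000j S between n1,n3
  Y(C3) = 0.000+0.009859j S between n0,n2
  I1: injects 0.0998 A into n1 (from n0)
  V1: constraint V(n2)−V(n1) = 1.68
Assemble and solve the 4×4 MNA system:
  V(n1)=-1.095+0.1659j  V(n2)=0.5849+0.1659j  V(n3)=0.5236+0.1651j
  i(V1)=-0.4363-0.1298j

-0.001987+0.0003011j A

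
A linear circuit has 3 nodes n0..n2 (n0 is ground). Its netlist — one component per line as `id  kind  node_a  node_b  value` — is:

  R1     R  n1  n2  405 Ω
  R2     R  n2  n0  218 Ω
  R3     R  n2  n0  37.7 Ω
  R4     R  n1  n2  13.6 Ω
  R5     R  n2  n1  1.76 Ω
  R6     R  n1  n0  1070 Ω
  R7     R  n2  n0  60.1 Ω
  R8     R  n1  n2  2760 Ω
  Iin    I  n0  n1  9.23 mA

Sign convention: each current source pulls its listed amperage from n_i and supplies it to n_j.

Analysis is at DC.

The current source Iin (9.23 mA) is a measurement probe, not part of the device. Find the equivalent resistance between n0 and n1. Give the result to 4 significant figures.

R_eq = 22.03 Ω

MNA unknowns: 2 node voltages V₁..V_2
R1: Y=0.002469 on G[1,2]
R2: Y=0.004587 on G[2,0]
R3: Y=0.02653 on G[2,0]
R4: Y=0.07353 on G[1,2]
R5: Y=0.5682 on G[2,1]
R6: Y=0.0009346 on G[1,0]
R7: Y=0.01664 on G[2,0]
R8: Y=0.0003623 on G[1,2]
Iin: z[0]−=0.00923, z[1]+=0.00923
solve → V1=0.2033, V2=0.1893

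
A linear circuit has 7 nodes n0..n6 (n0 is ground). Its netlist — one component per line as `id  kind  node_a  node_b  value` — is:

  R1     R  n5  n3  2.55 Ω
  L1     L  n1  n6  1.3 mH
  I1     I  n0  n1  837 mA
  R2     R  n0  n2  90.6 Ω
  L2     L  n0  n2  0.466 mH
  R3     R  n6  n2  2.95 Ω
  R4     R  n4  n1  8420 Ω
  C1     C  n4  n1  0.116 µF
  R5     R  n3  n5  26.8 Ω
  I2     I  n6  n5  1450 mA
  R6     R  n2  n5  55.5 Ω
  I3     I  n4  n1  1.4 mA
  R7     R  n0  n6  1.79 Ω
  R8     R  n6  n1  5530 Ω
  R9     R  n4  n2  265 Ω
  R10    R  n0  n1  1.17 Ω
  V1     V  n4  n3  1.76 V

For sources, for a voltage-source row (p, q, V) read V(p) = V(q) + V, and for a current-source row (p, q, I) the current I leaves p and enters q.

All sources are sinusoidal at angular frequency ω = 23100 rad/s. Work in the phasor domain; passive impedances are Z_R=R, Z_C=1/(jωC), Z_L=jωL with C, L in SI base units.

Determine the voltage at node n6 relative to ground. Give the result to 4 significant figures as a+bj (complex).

Apply KCL at each of the 6 non-ground nodes and solve the resulting linear system.
Node n1: branches {L1, I1, R4, C1, I3, R8, R10} → V_1 = 1.014+0.2625j
Node n2: branches {R2, L2, R3, R6, R9} → V_2 = 3.659+0.6367j
Node n3: branches {R1, R5, V1} → V_3 = 67.89-8.047j
Node n4: branches {R4, C1, I3, R9, V1} → V_4 = 69.65-8.047j
Node n5: branches {R1, R5, I2, R6} → V_5 = 68.55-7.698j
Node n6: branches {L1, R3, I2, R7, R8} → V_6 = -0.2307+0.1943j
Source currents: i(V1)=-0.2809-0.1502j

-0.2307+0.1943j V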